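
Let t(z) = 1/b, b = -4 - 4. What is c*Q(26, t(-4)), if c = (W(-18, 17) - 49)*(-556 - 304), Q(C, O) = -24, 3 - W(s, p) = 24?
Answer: -1444800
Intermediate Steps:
b = -8
W(s, p) = -21 (W(s, p) = 3 - 1*24 = 3 - 24 = -21)
t(z) = -⅛ (t(z) = 1/(-8) = -⅛)
c = 60200 (c = (-21 - 49)*(-556 - 304) = -70*(-860) = 60200)
c*Q(26, t(-4)) = 60200*(-24) = -1444800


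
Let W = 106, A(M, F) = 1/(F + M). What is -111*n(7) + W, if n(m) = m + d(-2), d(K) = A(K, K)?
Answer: -2573/4 ≈ -643.25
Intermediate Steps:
d(K) = 1/(2*K) (d(K) = 1/(K + K) = 1/(2*K))
n(m) = -1/4 + m (n(m) = m + (1/2)/(-2) = m + (1/2)*(-1/2) = m - 1/4 = -1/4 + m)
-111*n(7) + W = -111*(-1/4 + 7) + 106 = -111*27/4 + 106 = -2997/4 + 106 = -2573/4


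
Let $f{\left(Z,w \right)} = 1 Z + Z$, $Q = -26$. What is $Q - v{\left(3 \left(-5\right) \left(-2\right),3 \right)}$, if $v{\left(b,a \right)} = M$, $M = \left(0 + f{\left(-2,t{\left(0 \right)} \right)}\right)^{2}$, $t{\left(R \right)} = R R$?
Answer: $-42$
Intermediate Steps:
$t{\left(R \right)} = R^{2}$
$f{\left(Z,w \right)} = 2 Z$ ($f{\left(Z,w \right)} = Z + Z = 2 Z$)
$M = 16$ ($M = \left(0 + 2 \left(-2\right)\right)^{2} = \left(0 - 4\right)^{2} = \left(-4\right)^{2} = 16$)
$v{\left(b,a \right)} = 16$
$Q - v{\left(3 \left(-5\right) \left(-2\right),3 \right)} = -26 - 16 = -42$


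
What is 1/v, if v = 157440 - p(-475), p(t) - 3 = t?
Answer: 1/157912 ≈ 6.3326e-6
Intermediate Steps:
p(t) = 3 + t
v = 157912 (v = 157440 - (3 - 475) = 157440 - 1*(-472) = 157440 + 472 = 157912)
1/v = 1/157912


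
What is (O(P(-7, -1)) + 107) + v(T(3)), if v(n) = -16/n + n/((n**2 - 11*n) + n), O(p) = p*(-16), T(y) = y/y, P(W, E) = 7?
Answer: -190/9 ≈ -21.111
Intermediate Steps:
T(y) = 1
O(p) = -16*p
v(n) = -16/n + n/(n**2 - 10*n)
(O(P(-7, -1)) + 107) + v(T(3)) = (-16*7 + 107) + 5*(32 - 3*1)/(1*(-10 + 1)) = (-112 + 107) + 5*1*(32 - 3)/(-9) = -5 + 5*1*(-1/9)*29 = -5 - 145/9 = -190/9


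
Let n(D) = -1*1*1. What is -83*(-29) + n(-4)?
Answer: 2406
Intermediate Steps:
n(D) = -1 (n(D) = -1*1 = -1)
-83*(-29) + n(-4) = -83*(-29) - 1 = 2407 - 1 = 2406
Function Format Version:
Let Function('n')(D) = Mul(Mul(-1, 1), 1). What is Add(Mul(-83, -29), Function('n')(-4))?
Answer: 2406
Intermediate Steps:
Function('n')(D) = -1 (Function('n')(D) = Mul(-1, 1) = -1)
Add(Mul(-83, -29), Function('n')(-4)) = Add(Mul(-83, -29), -1) = Add(2407, -1) = 2406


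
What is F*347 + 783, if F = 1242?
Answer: 431757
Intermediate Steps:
F*347 + 783 = 1242*347 + 783 = 430974 + 783 = 431757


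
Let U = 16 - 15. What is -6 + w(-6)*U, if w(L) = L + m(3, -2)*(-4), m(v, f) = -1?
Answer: -8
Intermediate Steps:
U = 1
w(L) = 4 + L (w(L) = L - 1*(-4) = L + 4 = 4 + L)
-6 + w(-6)*U = -6 + (4 - 6)*1 = -6 - 2*1 = -6 - 2 = -8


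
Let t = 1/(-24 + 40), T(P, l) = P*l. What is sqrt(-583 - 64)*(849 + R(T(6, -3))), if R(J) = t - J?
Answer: 13873*I*sqrt(647)/16 ≈ 22055.0*I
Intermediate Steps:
t = 1/16 ≈ 0.062500
R(J) = 1/16 - J
sqrt(-583 - 64)*(849 + R(T(6, -3))) = sqrt(-583 - 64)*(849 + (1/16 - 6*(-3))) = sqrt(-647)*(849 + (1/16 - 1*(-18))) = (I*sqrt(647))*(849 + (1/16 + 18)) = (I*sqrt(647))*(849 + 289/16) = (I*sqrt(647))*(13873/16) = 13873*I*sqrt(647)/16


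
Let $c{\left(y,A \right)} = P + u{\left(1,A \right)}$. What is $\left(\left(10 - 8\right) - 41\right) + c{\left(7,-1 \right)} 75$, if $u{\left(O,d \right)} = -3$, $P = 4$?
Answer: $36$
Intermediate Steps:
$c{\left(y,A \right)} = 1$ ($c{\left(y,A \right)} = 4 - 3 = 1$)
$\left(\left(10 - 8\right) - 41\right) + c{\left(7,-1 \right)} 75 = \left(\left(10 - 8\right) - 41\right) + 1 \cdot 75 = \left(2 - 41\right) + 75 = -39 + 75 = 36$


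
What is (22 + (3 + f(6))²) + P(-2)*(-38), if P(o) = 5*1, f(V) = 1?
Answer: -152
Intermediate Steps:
P(o) = 5
(22 + (3 + f(6))²) + P(-2)*(-38) = (22 + (3 + 1)²) + 5*(-38) = (22 + 4²) - 190 = (22 + 16) - 190 = 38 - 190 = -152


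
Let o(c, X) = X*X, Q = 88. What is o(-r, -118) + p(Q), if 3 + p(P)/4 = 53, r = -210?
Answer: 14124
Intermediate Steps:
p(P) = 200 (p(P) = -12 + 4*53 = -12 + 212 = 200)
o(c, X) = X²
o(-r, -118) + p(Q) = (-118)² + 200 = 13924 + 200 = 14124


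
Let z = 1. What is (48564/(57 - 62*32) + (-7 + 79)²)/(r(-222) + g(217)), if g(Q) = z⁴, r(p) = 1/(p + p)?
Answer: 4413805776/853661 ≈ 5170.4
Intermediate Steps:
r(p) = 1/(2*p)
g(Q) = 1 (g(Q) = 1⁴ = 1)
(48564/(57 - 62*32) + (-7 + 79)²)/(r(-222) + g(217)) = (48564/(57 - 62*32) + (-7 + 79)²)/((½)/(-222) + 1) = (48564/(57 - 1984) + 72²)/((½)*(-1/222) + 1) = (48564/(-1927) + 5184)/(-1/444 + 1) = (48564*(-1/1927) + 5184)/(443/444) = (-48564/1927 + 5184)*(444/443) = (9941004/1927)*(444/443) = 4413805776/853661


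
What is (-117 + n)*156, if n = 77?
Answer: -6240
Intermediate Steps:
(-117 + n)*156 = (-117 + 77)*156 = -40*156 = -6240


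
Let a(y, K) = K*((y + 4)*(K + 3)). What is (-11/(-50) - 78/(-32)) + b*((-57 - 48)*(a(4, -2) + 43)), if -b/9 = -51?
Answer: -520504937/400 ≈ -1.3013e+6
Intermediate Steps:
a(y, K) = K*(3 + K)*(4 + y) (a(y, K) = K*((4 + y)*(3 + K)) = K*((3 + K)*(4 + y)) = K*(3 + K)*(4 + y))
b = 459 (b = -9*(-51) = 459)
(-11/(-50) - 78/(-32)) + b*((-57 - 48)*(a(4, -2) + 43)) = (-11/(-50) - 78/(-32)) + 459*((-57 - 48)*(-2*(12 + 3*4 + 4*(-2) - 2*4) + 43)) = (-11*(-1/50) - 78*(-1/32)) + 459*(-105*(-2*(12 + 12 - 8 - 8) + 43)) = (11/50 + 39/16) + 459*(-105*(-2*8 + 43)) = 1063/400 + 459*(-105*(-16 + 43)) = 1063/400 + 459*(-105*27) = 1063/400 + 459*(-2835) = 1063/400 - 1301265 = -520504937/400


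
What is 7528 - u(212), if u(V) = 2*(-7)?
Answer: 7542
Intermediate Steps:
u(V) = -14
7528 - u(212) = 7528 - 1*(-14) = 7528 + 14 = 7542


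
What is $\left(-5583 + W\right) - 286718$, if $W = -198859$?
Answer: $-491160$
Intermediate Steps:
$\left(-5583 + W\right) - 286718 = \left(-5583 - 198859\right) - 286718 = -204442 - 286718 = -491160$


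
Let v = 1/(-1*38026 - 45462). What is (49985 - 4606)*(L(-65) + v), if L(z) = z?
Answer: -246259172259/83488 ≈ -2.9496e+6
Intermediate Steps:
v = -1/83488 (v = 1/(-38026 - 45462) = 1/(-83488) = -1/83488 ≈ -1.1978e-5)
(49985 - 4606)*(L(-65) + v) = (49985 - 4606)*(-65 - 1/83488) = 45379*(-5426721/83488) = -246259172259/83488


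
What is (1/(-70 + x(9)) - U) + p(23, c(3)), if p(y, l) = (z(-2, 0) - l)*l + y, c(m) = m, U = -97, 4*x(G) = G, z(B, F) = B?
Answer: 28451/271 ≈ 104.99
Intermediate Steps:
x(G) = G/4
p(y, l) = y + l*(-2 - l) (p(y, l) = (-2 - l)*l + y = l*(-2 - l) + y = y + l*(-2 - l))
(1/(-70 + x(9)) - U) + p(23, c(3)) = (1/(-70 + (1/4)*9) - 1*(-97)) + (23 - 1*3**2 - 2*3) = (1/(-70 + 9/4) + 97) + (23 - 1*9 - 6) = (1/(-271/4) + 97) + (23 - 9 - 6) = (-4/271 + 97) + 8 = 26283/271 + 8 = 28451/271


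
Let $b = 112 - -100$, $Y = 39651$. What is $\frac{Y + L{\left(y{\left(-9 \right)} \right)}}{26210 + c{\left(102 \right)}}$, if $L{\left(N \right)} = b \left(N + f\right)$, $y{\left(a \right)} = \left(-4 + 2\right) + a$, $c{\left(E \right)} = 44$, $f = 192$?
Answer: $\frac{78023}{26254} \approx 2.9719$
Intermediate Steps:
$y{\left(a \right)} = -2 + a$
$b = 212$ ($b = 112 + 100 = 212$)
$L{\left(N \right)} = 40704 + 212 N$ ($L{\left(N \right)} = 212 \left(N + 192\right) = 212 \left(192 + N\right) = 40704 + 212 N$)
$\frac{Y + L{\left(y{\left(-9 \right)} \right)}}{26210 + c{\left(102 \right)}} = \frac{39651 + \left(40704 + 212 \left(-2 - 9\right)\right)}{26210 + 44} = \frac{39651 + \left(40704 + 212 \left(-11\right)\right)}{26254} = \left(39651 + \left(40704 - 2332\right)\right) \frac{1}{26254} = \left(39651 + 38372\right) \frac{1}{26254} = 78023 \cdot \frac{1}{26254} = \frac{78023}{26254}$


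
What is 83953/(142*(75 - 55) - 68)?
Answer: 83953/2772 ≈ 30.286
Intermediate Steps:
83953/(142*(75 - 55) - 68) = 83953/(142*20 - 68) = 83953/(2840 - 68) = 83953/2772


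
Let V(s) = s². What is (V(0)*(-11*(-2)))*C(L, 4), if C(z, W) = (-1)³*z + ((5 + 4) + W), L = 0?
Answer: 0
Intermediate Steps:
C(z, W) = 9 + W - z (C(z, W) = -z + (9 + W) = 9 + W - z)
(V(0)*(-11*(-2)))*C(L, 4) = (0²*(-11*(-2)))*(9 + 4 - 1*0) = (0*22)*(9 + 4 + 0) = 0*13 = 0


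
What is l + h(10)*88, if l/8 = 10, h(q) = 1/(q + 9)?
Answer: 1608/19 ≈ 84.632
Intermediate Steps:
h(q) = 1/(9 + q)
l = 80 (l = 8*10 = 80)
l + h(10)*88 = 80 + 88/(9 + 10) = 80 + 88/19 = 1608/19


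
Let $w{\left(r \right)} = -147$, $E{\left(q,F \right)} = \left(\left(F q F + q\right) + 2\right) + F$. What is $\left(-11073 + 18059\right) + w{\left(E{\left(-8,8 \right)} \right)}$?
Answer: $6839$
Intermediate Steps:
$E{\left(q,F \right)} = 2 + F + q + q F^{2}$ ($E{\left(q,F \right)} = \left(\left(q F^{2} + q\right) + 2\right) + F = \left(\left(q + q F^{2}\right) + 2\right) + F = \left(2 + q + q F^{2}\right) + F = 2 + F + q + q F^{2}$)
$\left(-11073 + 18059\right) + w{\left(E{\left(-8,8 \right)} \right)} = \left(-11073 + 18059\right) - 147 = 6986 - 147 = 6839$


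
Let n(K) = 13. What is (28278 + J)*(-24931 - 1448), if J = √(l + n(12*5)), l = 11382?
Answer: -745945362 - 26379*√11395 ≈ -7.4876e+8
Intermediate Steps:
J = √11395 (J = √(11382 + 13) = √11395 ≈ 106.75)
(28278 + J)*(-24931 - 1448) = (28278 + √11395)*(-24931 - 1448) = (28278 + √11395)*(-26379) = -745945362 - 26379*√11395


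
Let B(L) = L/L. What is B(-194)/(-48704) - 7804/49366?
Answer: -190067691/1202160832 ≈ -0.15811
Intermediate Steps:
B(L) = 1
B(-194)/(-48704) - 7804/49366 = 1/(-48704) - 7804/49366 = 1*(-1/48704) - 7804*1/49366 = -1/48704 - 3902/24683 = -190067691/1202160832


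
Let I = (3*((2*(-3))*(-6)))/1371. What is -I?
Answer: -36/457 ≈ -0.078775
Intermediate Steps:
I = 36/457 (I = (3*(-6*(-6)))*(1/1371) = (3*36)*(1/1371) = 108*(1/1371) = 36/457 ≈ 0.078775)
-I = -1*36/457 = -36/457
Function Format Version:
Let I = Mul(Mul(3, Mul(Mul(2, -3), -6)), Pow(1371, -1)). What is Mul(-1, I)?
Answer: Rational(-36, 457) ≈ -0.078775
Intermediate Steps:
I = Rational(36, 457) (I = Mul(Mul(3, Mul(-6, -6)), Rational(1, 1371)) = Mul(Mul(3, 36), Rational(1, 1371)) = Mul(108, Rational(1, 1371)) = Rational(36, 457) ≈ 0.078775)
Mul(-1, I) = Mul(-1, Rational(36, 457)) = Rational(-36, 457)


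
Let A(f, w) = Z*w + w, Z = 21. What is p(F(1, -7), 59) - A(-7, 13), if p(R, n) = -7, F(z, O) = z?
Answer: -293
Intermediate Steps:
A(f, w) = 22*w (A(f, w) = 21*w + w = 22*w)
p(F(1, -7), 59) - A(-7, 13) = -7 - 22*13 = -7 - 1*286 = -7 - 286 = -293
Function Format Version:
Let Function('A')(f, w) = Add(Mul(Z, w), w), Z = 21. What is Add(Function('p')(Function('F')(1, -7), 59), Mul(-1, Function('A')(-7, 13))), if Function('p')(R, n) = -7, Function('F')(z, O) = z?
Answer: -293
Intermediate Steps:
Function('A')(f, w) = Mul(22, w) (Function('A')(f, w) = Add(Mul(21, w), w) = Mul(22, w))
Add(Function('p')(Function('F')(1, -7), 59), Mul(-1, Function('A')(-7, 13))) = Add(-7, Mul(-1, Mul(22, 13))) = Add(-7, Mul(-1, 286)) = Add(-7, -286) = -293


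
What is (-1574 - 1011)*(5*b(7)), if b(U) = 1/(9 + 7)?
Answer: -12925/16 ≈ -807.81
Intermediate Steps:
b(U) = 1/16
(-1574 - 1011)*(5*b(7)) = (-1574 - 1011)*(5*(1/16)) = -2585*5/16 = -12925/16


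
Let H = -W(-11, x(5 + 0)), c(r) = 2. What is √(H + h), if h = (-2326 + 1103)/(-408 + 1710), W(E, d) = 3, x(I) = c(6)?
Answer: I*√6677958/1302 ≈ 1.9848*I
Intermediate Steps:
x(I) = 2
h = -1223/1302 ≈ -0.93932
H = -3 (H = -1*3 = -3)
√(H + h) = √(-3 - 1223/1302) = √(-5129/1302) = I*√6677958/1302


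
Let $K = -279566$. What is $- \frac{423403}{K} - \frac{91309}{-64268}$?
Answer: $\frac{26369077949}{8983573844} \approx 2.9353$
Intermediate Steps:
$- \frac{423403}{K} - \frac{91309}{-64268} = - \frac{423403}{-279566} - \frac{91309}{-64268} = \left(-423403\right) \left(- \frac{1}{279566}\right) - - \frac{91309}{64268} = \frac{423403}{279566} + \frac{91309}{64268} = \frac{26369077949}{8983573844}$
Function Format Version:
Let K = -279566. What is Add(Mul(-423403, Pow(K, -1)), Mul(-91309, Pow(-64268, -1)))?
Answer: Rational(26369077949, 8983573844) ≈ 2.9353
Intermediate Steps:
Add(Mul(-423403, Pow(K, -1)), Mul(-91309, Pow(-64268, -1))) = Add(Mul(-423403, Pow(-279566, -1)), Mul(-91309, Pow(-64268, -1))) = Add(Mul(-423403, Rational(-1, 279566)), Mul(-91309, Rational(-1, 64268))) = Add(Rational(423403, 279566), Rational(91309, 64268)) = Rational(26369077949, 8983573844)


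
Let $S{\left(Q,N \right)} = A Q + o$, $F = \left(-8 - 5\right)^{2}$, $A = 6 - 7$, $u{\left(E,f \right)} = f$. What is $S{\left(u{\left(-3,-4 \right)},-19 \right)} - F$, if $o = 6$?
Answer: $-159$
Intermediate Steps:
$A = -1$
$F = 169$ ($F = \left(-13\right)^{2} = 169$)
$S{\left(Q,N \right)} = 6 - Q$ ($S{\left(Q,N \right)} = - Q + 6 = 6 - Q$)
$S{\left(u{\left(-3,-4 \right)},-19 \right)} - F = \left(6 - -4\right) - 169 = \left(6 + 4\right) - 169 = 10 - 169 = -159$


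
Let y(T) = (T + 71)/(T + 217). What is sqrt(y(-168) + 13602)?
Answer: sqrt(666401)/7 ≈ 116.62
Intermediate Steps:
y(T) = (71 + T)/(217 + T)
sqrt(y(-168) + 13602) = sqrt((71 - 168)/(217 - 168) + 13602) = sqrt(-97/49 + 13602) = sqrt(666401/49) = sqrt(666401)/7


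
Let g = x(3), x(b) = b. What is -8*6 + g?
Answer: -45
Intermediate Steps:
g = 3
-8*6 + g = -8*6 + 3 = -48 + 3 = -45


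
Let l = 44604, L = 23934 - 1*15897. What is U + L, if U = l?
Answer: 52641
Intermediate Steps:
L = 8037 (L = 23934 - 15897 = 8037)
U = 44604
U + L = 44604 + 8037 = 52641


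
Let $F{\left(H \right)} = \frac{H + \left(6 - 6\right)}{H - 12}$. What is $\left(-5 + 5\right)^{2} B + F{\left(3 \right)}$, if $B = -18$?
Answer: $- \frac{1}{3} \approx -0.33333$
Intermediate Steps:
$F{\left(H \right)} = \frac{H}{-12 + H}$ ($F{\left(H \right)} = \frac{H + 0}{-12 + H} = \frac{H}{-12 + H}$)
$\left(-5 + 5\right)^{2} B + F{\left(3 \right)} = \left(-5 + 5\right)^{2} \left(-18\right) + \frac{3}{-12 + 3} = 0^{2} \left(-18\right) + \frac{3}{-9} = 0 \left(-18\right) + 3 \left(- \frac{1}{9}\right) = 0 - \frac{1}{3} = - \frac{1}{3}$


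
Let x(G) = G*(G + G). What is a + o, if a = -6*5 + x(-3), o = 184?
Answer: 172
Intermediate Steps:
x(G) = 2*G² (x(G) = G*(2*G) = 2*G²)
a = -12 (a = -6*5 + 2*(-3)² = -30 + 2*9 = -30 + 18 = -12)
a + o = -12 + 184 = 172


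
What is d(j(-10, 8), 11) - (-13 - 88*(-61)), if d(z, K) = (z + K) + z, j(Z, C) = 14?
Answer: -5316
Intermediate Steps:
d(z, K) = K + 2*z (d(z, K) = (K + z) + z = K + 2*z)
d(j(-10, 8), 11) - (-13 - 88*(-61)) = (11 + 2*14) - (-13 - 88*(-61)) = (11 + 28) - (-13 + 5368) = 39 - 1*5355 = 39 - 5355 = -5316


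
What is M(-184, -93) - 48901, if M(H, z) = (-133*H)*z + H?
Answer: -2324981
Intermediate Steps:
M(H, z) = H - 133*H*z (M(H, z) = -133*H*z + H = H - 133*H*z)
M(-184, -93) - 48901 = -184*(1 - 133*(-93)) - 48901 = -184*(1 + 12369) - 48901 = -184*12370 - 48901 = -2276080 - 48901 = -2324981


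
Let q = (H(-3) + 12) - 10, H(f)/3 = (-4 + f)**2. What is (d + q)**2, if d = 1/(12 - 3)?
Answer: 1800964/81 ≈ 22234.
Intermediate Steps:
H(f) = 3*(-4 + f)**2
d = 1/9 ≈ 0.11111
q = 149 (q = (3*(-4 - 3)**2 + 12) - 10 = (3*(-7)**2 + 12) - 10 = (3*49 + 12) - 10 = (147 + 12) - 10 = 159 - 10 = 149)
(d + q)**2 = (1/9 + 149)**2 = (1342/9)**2 = 1800964/81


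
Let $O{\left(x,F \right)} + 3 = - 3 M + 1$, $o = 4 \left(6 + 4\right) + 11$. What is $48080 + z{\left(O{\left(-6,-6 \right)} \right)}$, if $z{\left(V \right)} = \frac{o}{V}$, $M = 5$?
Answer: $48077$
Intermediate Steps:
$o = 51$ ($o = 4 \cdot 10 + 11 = 40 + 11 = 51$)
$O{\left(x,F \right)} = -17$ ($O{\left(x,F \right)} = -3 + \left(\left(-3\right) 5 + 1\right) = -3 + \left(-15 + 1\right) = -3 - 14 = -17$)
$z{\left(V \right)} = \frac{51}{V}$
$48080 + z{\left(O{\left(-6,-6 \right)} \right)} = 48080 + \frac{51}{-17} = 48080 + 51 \left(- \frac{1}{17}\right) = 48080 - 3 = 48077$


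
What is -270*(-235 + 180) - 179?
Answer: 14671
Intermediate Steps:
-270*(-235 + 180) - 179 = -270*(-55) - 179 = 14850 - 179 = 14671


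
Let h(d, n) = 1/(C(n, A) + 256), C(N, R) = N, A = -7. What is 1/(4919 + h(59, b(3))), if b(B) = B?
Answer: 259/1274022 ≈ 0.00020329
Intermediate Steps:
h(d, n) = 1/(256 + n) (h(d, n) = 1/(n + 256) = 1/(256 + n))
1/(4919 + h(59, b(3))) = 1/(4919 + 1/(256 + 3)) = 1/(4919 + 1/259) = 1/(1274022/259) = 259/1274022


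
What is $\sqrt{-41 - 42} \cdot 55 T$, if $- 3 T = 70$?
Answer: $- \frac{3850 i \sqrt{83}}{3} \approx - 11692.0 i$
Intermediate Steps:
$T = - \frac{70}{3}$ ($T = \left(- \frac{1}{3}\right) 70 = - \frac{70}{3} \approx -23.333$)
$\sqrt{-41 - 42} \cdot 55 T = \sqrt{-41 - 42} \cdot 55 \left(- \frac{70}{3}\right) = \sqrt{-83} \cdot 55 \left(- \frac{70}{3}\right) = i \sqrt{83} \cdot 55 \left(- \frac{70}{3}\right) = 55 i \sqrt{83} \left(- \frac{70}{3}\right) = - \frac{3850 i \sqrt{83}}{3}$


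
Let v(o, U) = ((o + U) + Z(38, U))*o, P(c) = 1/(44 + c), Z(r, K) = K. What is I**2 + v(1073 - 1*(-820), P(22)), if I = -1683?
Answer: 70575949/11 ≈ 6.4160e+6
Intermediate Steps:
v(o, U) = o*(o + 2*U) (v(o, U) = ((o + U) + U)*o = ((U + o) + U)*o = (o + 2*U)*o = o*(o + 2*U))
I**2 + v(1073 - 1*(-820), P(22)) = (-1683)**2 + (1073 - 1*(-820))*((1073 - 1*(-820)) + 2/(44 + 22)) = 2832489 + (1073 + 820)*((1073 + 820) + 2/66) = 2832489 + 1893*(1893 + 2*(1/66)) = 2832489 + 1893*(1893 + 1/33) = 2832489 + 1893*(62470/33) = 2832489 + 39418570/11 = 70575949/11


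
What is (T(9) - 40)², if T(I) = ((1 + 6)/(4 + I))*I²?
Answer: 2209/169 ≈ 13.071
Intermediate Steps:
T(I) = 7*I²/(4 + I) (T(I) = (7/(4 + I))*I² = 7*I²/(4 + I))
(T(9) - 40)² = (7*9²/(4 + 9) - 40)² = (7*81/13 - 40)² = (7*81*(1/13) - 40)² = (567/13 - 40)² = (47/13)² = 2209/169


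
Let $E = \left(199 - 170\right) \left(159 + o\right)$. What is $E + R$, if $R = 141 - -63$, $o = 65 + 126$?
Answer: $10354$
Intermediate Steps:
$o = 191$
$R = 204$ ($R = 141 + 63 = 204$)
$E = 10150$ ($E = \left(199 - 170\right) \left(159 + 191\right) = 29 \cdot 350 = 10150$)
$E + R = 10150 + 204 = 10354$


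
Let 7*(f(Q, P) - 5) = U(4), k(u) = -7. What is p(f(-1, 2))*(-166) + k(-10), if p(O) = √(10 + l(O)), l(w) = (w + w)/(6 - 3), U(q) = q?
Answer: -7 - 664*√42/7 ≈ -621.74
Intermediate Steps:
f(Q, P) = 39/7 (f(Q, P) = 5 + (⅐)*4 = 5 + 4/7 = 39/7)
l(w) = 2*w/3 (l(w) = (2*w)/3 = (2*w)*(⅓) = 2*w/3)
p(O) = √(10 + 2*O/3)
p(f(-1, 2))*(-166) + k(-10) = (√(90 + 6*(39/7))/3)*(-166) - 7 = (√(90 + 234/7)/3)*(-166) - 7 = (√(864/7)/3)*(-166) - 7 = ((12*√42/7)/3)*(-166) - 7 = (4*√42/7)*(-166) - 7 = -664*√42/7 - 7 = -7 - 664*√42/7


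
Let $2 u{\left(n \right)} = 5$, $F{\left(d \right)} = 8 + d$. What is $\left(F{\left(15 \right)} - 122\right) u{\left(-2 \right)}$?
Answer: $- \frac{495}{2} \approx -247.5$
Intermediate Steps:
$u{\left(n \right)} = \frac{5}{2}$ ($u{\left(n \right)} = \frac{1}{2} \cdot 5 = \frac{5}{2}$)
$\left(F{\left(15 \right)} - 122\right) u{\left(-2 \right)} = \left(\left(8 + 15\right) - 122\right) \frac{5}{2} = \left(23 - 122\right) \frac{5}{2} = \left(-99\right) \frac{5}{2} = - \frac{495}{2}$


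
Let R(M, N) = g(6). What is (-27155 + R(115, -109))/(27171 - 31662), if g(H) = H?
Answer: 27149/4491 ≈ 6.0452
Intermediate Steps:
R(M, N) = 6
(-27155 + R(115, -109))/(27171 - 31662) = (-27155 + 6)/(27171 - 31662) = -27149/(-4491) = -27149*(-1/4491) = 27149/4491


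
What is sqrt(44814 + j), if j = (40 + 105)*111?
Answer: sqrt(60909) ≈ 246.80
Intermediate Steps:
j = 16095 (j = 145*111 = 16095)
sqrt(44814 + j) = sqrt(44814 + 16095) = sqrt(60909)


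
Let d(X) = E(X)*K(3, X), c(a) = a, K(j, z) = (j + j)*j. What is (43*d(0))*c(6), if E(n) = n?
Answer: 0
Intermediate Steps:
K(j, z) = 2*j² (K(j, z) = (2*j)*j = 2*j²)
d(X) = 18*X (d(X) = X*(2*3²) = X*(2*9) = X*18 = 18*X)
(43*d(0))*c(6) = (43*(18*0))*6 = (43*0)*6 = 0*6 = 0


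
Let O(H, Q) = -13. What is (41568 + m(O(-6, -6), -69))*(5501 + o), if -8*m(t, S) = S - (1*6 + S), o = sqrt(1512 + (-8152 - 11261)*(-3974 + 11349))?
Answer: 914678775/4 + 1496475*I*sqrt(1767523)/4 ≈ 2.2867e+8 + 4.9738e+8*I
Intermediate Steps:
o = 9*I*sqrt(1767523) (o = sqrt(1512 - 19413*7375) = sqrt(1512 - 143170875) = sqrt(-143169363) = 9*I*sqrt(1767523) ≈ 11965.0*I)
m(t, S) = 3/4 (m(t, S) = -(S - (1*6 + S))/8 = -(S - (6 + S))/8 = -(S + (-6 - S))/8 = -1/8*(-6) = 3/4)
(41568 + m(O(-6, -6), -69))*(5501 + o) = (41568 + 3/4)*(5501 + 9*I*sqrt(1767523)) = 166275*(5501 + 9*I*sqrt(1767523))/4 = 914678775/4 + 1496475*I*sqrt(1767523)/4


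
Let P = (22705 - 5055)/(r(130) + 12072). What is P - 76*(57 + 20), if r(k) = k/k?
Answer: -70633546/12073 ≈ -5850.5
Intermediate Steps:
r(k) = 1
P = 17650/12073 (P = (22705 - 5055)/(1 + 12072) = 17650/12073 ≈ 1.4619)
P - 76*(57 + 20) = 17650/12073 - 76*(57 + 20) = 17650/12073 - 76*77 = 17650/12073 - 1*5852 = 17650/12073 - 5852 = -70633546/12073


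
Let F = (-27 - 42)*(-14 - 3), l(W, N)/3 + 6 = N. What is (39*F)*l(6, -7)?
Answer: -1784133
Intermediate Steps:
l(W, N) = -18 + 3*N
F = 1173 (F = -69*(-17) = 1173)
(39*F)*l(6, -7) = (39*1173)*(-18 + 3*(-7)) = 45747*(-18 - 21) = 45747*(-39) = -1784133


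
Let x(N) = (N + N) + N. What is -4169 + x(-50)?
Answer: -4319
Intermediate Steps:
x(N) = 3*N (x(N) = 2*N + N = 3*N)
-4169 + x(-50) = -4169 + 3*(-50) = -4169 - 150 = -4319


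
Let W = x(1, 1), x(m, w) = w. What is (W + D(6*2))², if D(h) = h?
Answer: 169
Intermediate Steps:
W = 1
(W + D(6*2))² = (1 + 6*2)² = (1 + 12)² = 13² = 169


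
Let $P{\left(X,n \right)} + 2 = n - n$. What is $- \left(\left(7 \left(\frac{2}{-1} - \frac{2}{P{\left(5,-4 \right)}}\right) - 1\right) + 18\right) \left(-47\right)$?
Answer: $470$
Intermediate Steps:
$P{\left(X,n \right)} = -2$ ($P{\left(X,n \right)} = -2 + \left(n - n\right) = -2 + 0 = -2$)
$- \left(\left(7 \left(\frac{2}{-1} - \frac{2}{P{\left(5,-4 \right)}}\right) - 1\right) + 18\right) \left(-47\right) = - \left(\left(7 \left(\frac{2}{-1} - \frac{2}{-2}\right) - 1\right) + 18\right) \left(-47\right) = - \left(\left(7 \left(2 \left(-1\right) - -1\right) - 1\right) + 18\right) \left(-47\right) = - \left(\left(7 \left(-2 + 1\right) - 1\right) + 18\right) \left(-47\right) = - \left(\left(7 \left(-1\right) - 1\right) + 18\right) \left(-47\right) = - \left(\left(-7 - 1\right) + 18\right) \left(-47\right) = - \left(-8 + 18\right) \left(-47\right) = - 10 \left(-47\right) = \left(-1\right) \left(-470\right) = 470$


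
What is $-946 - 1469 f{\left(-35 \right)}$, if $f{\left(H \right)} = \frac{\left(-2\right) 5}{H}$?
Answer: $- \frac{9560}{7} \approx -1365.7$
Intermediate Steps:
$f{\left(H \right)} = - \frac{10}{H}$
$-946 - 1469 f{\left(-35 \right)} = -946 - 1469 \left(- \frac{10}{-35}\right) = -946 - 1469 \left(\left(-10\right) \left(- \frac{1}{35}\right)\right) = -946 - \frac{2938}{7} = - \frac{9560}{7}$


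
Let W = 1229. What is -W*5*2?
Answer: -12290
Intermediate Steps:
-W*5*2 = -1229*5*2 = -1229*10 = -1*12290 = -12290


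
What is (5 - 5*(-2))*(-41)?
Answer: -615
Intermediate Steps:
(5 - 5*(-2))*(-41) = (5 + 10)*(-41) = 15*(-41) = -615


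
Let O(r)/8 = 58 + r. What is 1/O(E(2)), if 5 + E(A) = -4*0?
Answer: 1/424 ≈ 0.0023585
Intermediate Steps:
E(A) = -5 (E(A) = -5 - 4*0 = -5 + 0 = -5)
O(r) = 464 + 8*r (O(r) = 8*(58 + r) = 464 + 8*r)
1/O(E(2)) = 1/(464 + 8*(-5)) = 1/(464 - 40) = 1/424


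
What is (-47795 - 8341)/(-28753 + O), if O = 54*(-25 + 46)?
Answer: 56136/27619 ≈ 2.0325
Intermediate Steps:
O = 1134 (O = 54*21 = 1134)
(-47795 - 8341)/(-28753 + O) = (-47795 - 8341)/(-28753 + 1134) = -56136/(-27619) = -56136*(-1/27619) = 56136/27619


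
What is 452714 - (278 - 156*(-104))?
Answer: 436212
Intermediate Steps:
452714 - (278 - 156*(-104)) = 452714 - (278 + 16224) = 452714 - 1*16502 = 452714 - 16502 = 436212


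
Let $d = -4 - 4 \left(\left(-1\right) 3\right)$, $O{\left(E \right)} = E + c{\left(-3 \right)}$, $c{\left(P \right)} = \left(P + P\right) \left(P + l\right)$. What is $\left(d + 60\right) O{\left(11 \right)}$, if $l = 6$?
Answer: $-476$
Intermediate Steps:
$c{\left(P \right)} = 2 P \left(6 + P\right)$ ($c{\left(P \right)} = \left(P + P\right) \left(P + 6\right) = 2 P \left(6 + P\right)$)
$O{\left(E \right)} = -18 + E$ ($O{\left(E \right)} = E + 2 \left(-3\right) \left(6 - 3\right) = E + 2 \left(-3\right) 3 = E - 18 = -18 + E$)
$d = 8$ ($d = -4 - -12 = -4 + 12 = 8$)
$\left(d + 60\right) O{\left(11 \right)} = \left(8 + 60\right) \left(-18 + 11\right) = 68 \left(-7\right) = -476$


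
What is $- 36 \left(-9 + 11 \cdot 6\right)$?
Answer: $-2052$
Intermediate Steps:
$- 36 \left(-9 + 11 \cdot 6\right) = - 36 \left(-9 + 66\right) = \left(-36\right) 57 = -2052$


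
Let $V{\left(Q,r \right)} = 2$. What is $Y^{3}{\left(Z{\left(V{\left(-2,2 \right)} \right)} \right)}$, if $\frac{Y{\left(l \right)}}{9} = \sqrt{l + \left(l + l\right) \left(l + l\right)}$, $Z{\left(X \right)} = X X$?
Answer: $99144 \sqrt{17} \approx 4.0878 \cdot 10^{5}$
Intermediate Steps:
$Z{\left(X \right)} = X^{2}$
$Y{\left(l \right)} = 9 \sqrt{l + 4 l^{2}}$ ($Y{\left(l \right)} = 9 \sqrt{l + \left(l + l\right) \left(l + l\right)} = 9 \sqrt{l + 2 l 2 l} = 9 \sqrt{l + 4 l^{2}}$)
$Y^{3}{\left(Z{\left(V{\left(-2,2 \right)} \right)} \right)} = \left(9 \sqrt{2^{2} \left(1 + 4 \cdot 2^{2}\right)}\right)^{3} = \left(9 \sqrt{4 \left(1 + 4 \cdot 4\right)}\right)^{3} = \left(9 \sqrt{4 \left(1 + 16\right)}\right)^{3} = \left(9 \sqrt{4 \cdot 17}\right)^{3} = \left(9 \sqrt{68}\right)^{3} = \left(9 \cdot 2 \sqrt{17}\right)^{3} = \left(18 \sqrt{17}\right)^{3} = 99144 \sqrt{17}$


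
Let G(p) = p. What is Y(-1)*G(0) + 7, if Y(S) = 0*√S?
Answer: 7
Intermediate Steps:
Y(S) = 0
Y(-1)*G(0) + 7 = 0*0 + 7 = 0 + 7 = 7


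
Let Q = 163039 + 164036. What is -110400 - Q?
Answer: -437475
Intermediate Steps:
Q = 327075
-110400 - Q = -110400 - 1*327075 = -110400 - 327075 = -437475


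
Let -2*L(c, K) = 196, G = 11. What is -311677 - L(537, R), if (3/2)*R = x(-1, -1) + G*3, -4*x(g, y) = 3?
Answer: -311579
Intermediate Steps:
x(g, y) = -3/4 (x(g, y) = -1/4*3 = -3/4)
R = 43/2 (R = 2*(-3/4 + 11*3)/3 = 2*(-3/4 + 33)/3 = (2/3)*(129/4) = 43/2 ≈ 21.500)
L(c, K) = -98 (L(c, K) = -1/2*196 = -98)
-311677 - L(537, R) = -311677 - 1*(-98) = -311677 + 98 = -311579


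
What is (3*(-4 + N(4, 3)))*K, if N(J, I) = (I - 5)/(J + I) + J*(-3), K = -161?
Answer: 7866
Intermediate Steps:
N(J, I) = -3*J + (-5 + I)/(I + J) (N(J, I) = (-5 + I)/(I + J) - 3*J = -3*J + (-5 + I)/(I + J))
(3*(-4 + N(4, 3)))*K = (3*(-4 + (-5 + 3 - 3*4² - 3*3*4)/(3 + 4)))*(-161) = (3*(-4 + (-5 + 3 - 3*16 - 36)/7))*(-161) = (3*(-4 + (-5 + 3 - 48 - 36)/7))*(-161) = (3*(-4 + (⅐)*(-86)))*(-161) = (3*(-4 - 86/7))*(-161) = (3*(-114/7))*(-161) = -342/7*(-161) = 7866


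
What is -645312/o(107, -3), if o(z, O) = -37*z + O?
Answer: 322656/1981 ≈ 162.88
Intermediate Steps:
o(z, O) = O - 37*z
-645312/o(107, -3) = -645312/(-3 - 37*107) = -645312/(-3 - 3959) = -645312/(-3962) = -645312*(-1/3962) = 322656/1981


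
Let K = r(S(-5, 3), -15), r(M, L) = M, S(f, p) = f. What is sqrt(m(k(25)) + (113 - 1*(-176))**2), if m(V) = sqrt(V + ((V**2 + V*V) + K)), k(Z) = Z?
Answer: sqrt(83521 + sqrt(1270)) ≈ 289.06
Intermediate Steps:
K = -5
m(V) = sqrt(-5 + V + 2*V**2) (m(V) = sqrt(V + ((V**2 + V*V) - 5)) = sqrt(V + ((V**2 + V**2) - 5)) = sqrt(V + (2*V**2 - 5)) = sqrt(V + (-5 + 2*V**2)) = sqrt(-5 + V + 2*V**2))
sqrt(m(k(25)) + (113 - 1*(-176))**2) = sqrt(sqrt(-5 + 25 + 2*25**2) + (113 - 1*(-176))**2) = sqrt(sqrt(-5 + 25 + 2*625) + (113 + 176)**2) = sqrt(sqrt(-5 + 25 + 1250) + 289**2) = sqrt(sqrt(1270) + 83521) = sqrt(83521 + sqrt(1270))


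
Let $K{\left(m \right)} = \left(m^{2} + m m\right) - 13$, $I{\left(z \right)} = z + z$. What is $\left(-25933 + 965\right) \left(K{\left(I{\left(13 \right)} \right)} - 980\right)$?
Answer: $-8963512$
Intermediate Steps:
$I{\left(z \right)} = 2 z$
$K{\left(m \right)} = -13 + 2 m^{2}$ ($K{\left(m \right)} = \left(m^{2} + m^{2}\right) - 13 = 2 m^{2} - 13 = -13 + 2 m^{2}$)
$\left(-25933 + 965\right) \left(K{\left(I{\left(13 \right)} \right)} - 980\right) = \left(-25933 + 965\right) \left(\left(-13 + 2 \left(2 \cdot 13\right)^{2}\right) - 980\right) = - 24968 \left(\left(-13 + 2 \cdot 26^{2}\right) - 980\right) = - 24968 \left(\left(-13 + 2 \cdot 676\right) - 980\right) = - 24968 \left(\left(-13 + 1352\right) - 980\right) = - 24968 \left(1339 - 980\right) = \left(-24968\right) 359 = -8963512$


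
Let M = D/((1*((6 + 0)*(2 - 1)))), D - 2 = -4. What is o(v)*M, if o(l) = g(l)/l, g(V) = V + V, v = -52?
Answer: -⅔ ≈ -0.66667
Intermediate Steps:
g(V) = 2*V
D = -2 (D = 2 - 4 = -2)
o(l) = 2 (o(l) = (2*l)/l = 2)
M = -⅓ (M = -2*1/((2 - 1)*(6 + 0)) = -2/(1*(6*1)) = -2/(1*6) = -2/6 = -2*⅙ = -⅓ ≈ -0.33333)
o(v)*M = 2*(-⅓) = -⅔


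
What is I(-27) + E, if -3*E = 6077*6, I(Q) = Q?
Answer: -12181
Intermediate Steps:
E = -12154 (E = -6077*6/3 = -⅓*36462 = -12154)
I(-27) + E = -27 - 12154 = -12181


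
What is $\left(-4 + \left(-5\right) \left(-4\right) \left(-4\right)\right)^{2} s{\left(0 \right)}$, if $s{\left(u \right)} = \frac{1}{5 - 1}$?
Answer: $1764$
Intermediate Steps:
$s{\left(u \right)} = \frac{1}{4}$
$\left(-4 + \left(-5\right) \left(-4\right) \left(-4\right)\right)^{2} s{\left(0 \right)} = \left(-4 + \left(-5\right) \left(-4\right) \left(-4\right)\right)^{2} \cdot \frac{1}{4} = \left(-4 + 20 \left(-4\right)\right)^{2} \cdot \frac{1}{4} = \left(-4 - 80\right)^{2} \cdot \frac{1}{4} = \left(-84\right)^{2} \cdot \frac{1}{4} = 7056 \cdot \frac{1}{4} = 1764$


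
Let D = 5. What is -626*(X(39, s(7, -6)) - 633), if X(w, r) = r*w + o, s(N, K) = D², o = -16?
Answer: -204076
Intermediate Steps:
s(N, K) = 25 (s(N, K) = 5² = 25)
X(w, r) = -16 + r*w (X(w, r) = r*w - 16 = -16 + r*w)
-626*(X(39, s(7, -6)) - 633) = -626*((-16 + 25*39) - 633) = -626*((-16 + 975) - 633) = -626*(959 - 633) = -626*326 = -204076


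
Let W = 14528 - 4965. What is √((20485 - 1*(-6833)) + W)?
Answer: √36881 ≈ 192.04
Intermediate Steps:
W = 9563
√((20485 - 1*(-6833)) + W) = √((20485 - 1*(-6833)) + 9563) = √((20485 + 6833) + 9563) = √(27318 + 9563) = √36881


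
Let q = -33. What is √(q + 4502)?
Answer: √4469 ≈ 66.851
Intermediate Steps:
√(q + 4502) = √(-33 + 4502) = √4469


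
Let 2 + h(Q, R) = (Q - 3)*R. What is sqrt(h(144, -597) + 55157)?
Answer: I*sqrt(29022) ≈ 170.36*I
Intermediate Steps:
h(Q, R) = -2 + R*(-3 + Q) (h(Q, R) = -2 + (Q - 3)*R = -2 + (-3 + Q)*R = -2 + R*(-3 + Q))
sqrt(h(144, -597) + 55157) = sqrt((-2 - 3*(-597) + 144*(-597)) + 55157) = sqrt((-2 + 1791 - 85968) + 55157) = sqrt(-84179 + 55157) = sqrt(-29022) = I*sqrt(29022)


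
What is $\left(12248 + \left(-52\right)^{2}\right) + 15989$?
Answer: $30941$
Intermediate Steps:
$\left(12248 + \left(-52\right)^{2}\right) + 15989 = \left(12248 + 2704\right) + 15989 = 14952 + 15989 = 30941$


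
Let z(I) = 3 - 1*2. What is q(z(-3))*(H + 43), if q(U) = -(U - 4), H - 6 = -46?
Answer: 9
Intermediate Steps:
z(I) = 1 (z(I) = 3 - 2 = 1)
H = -40 (H = 6 - 46 = -40)
q(U) = 4 - U (q(U) = -(-4 + U) = 4 - U)
q(z(-3))*(H + 43) = (4 - 1*1)*(-40 + 43) = (4 - 1)*3 = 3*3 = 9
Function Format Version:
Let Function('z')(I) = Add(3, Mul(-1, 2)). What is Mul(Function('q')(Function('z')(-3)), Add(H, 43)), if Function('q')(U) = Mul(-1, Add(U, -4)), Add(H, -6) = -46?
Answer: 9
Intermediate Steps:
Function('z')(I) = 1 (Function('z')(I) = Add(3, -2) = 1)
H = -40 (H = Add(6, -46) = -40)
Function('q')(U) = Add(4, Mul(-1, U)) (Function('q')(U) = Mul(-1, Add(-4, U)) = Add(4, Mul(-1, U)))
Mul(Function('q')(Function('z')(-3)), Add(H, 43)) = Mul(Add(4, Mul(-1, 1)), Add(-40, 43)) = Mul(Add(4, -1), 3) = Mul(3, 3) = 9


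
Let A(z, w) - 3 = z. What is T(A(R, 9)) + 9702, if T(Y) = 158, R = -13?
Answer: 9860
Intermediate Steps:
A(z, w) = 3 + z
T(A(R, 9)) + 9702 = 158 + 9702 = 9860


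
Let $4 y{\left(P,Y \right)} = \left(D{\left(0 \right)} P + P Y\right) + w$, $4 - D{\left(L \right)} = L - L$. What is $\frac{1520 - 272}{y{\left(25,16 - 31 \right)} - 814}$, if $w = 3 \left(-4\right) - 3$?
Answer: $- \frac{832}{591} \approx -1.4078$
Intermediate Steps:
$D{\left(L \right)} = 4$ ($D{\left(L \right)} = 4 - \left(L - L\right) = 4 - 0 = 4 + 0 = 4$)
$w = -15$ ($w = -12 - 3 = -15$)
$y{\left(P,Y \right)} = - \frac{15}{4} + P + \frac{P Y}{4}$ ($y{\left(P,Y \right)} = \frac{\left(4 P + P Y\right) - 15}{4} = \frac{-15 + 4 P + P Y}{4} = - \frac{15}{4} + P + \frac{P Y}{4}$)
$\frac{1520 - 272}{y{\left(25,16 - 31 \right)} - 814} = \frac{1520 - 272}{\left(- \frac{15}{4} + 25 + \frac{1}{4} \cdot 25 \left(16 - 31\right)\right) - 814} = \frac{1248}{\left(- \frac{15}{4} + 25 + \frac{1}{4} \cdot 25 \left(16 - 31\right)\right) - 814} = \frac{1248}{\left(- \frac{15}{4} + 25 + \frac{1}{4} \cdot 25 \left(-15\right)\right) - 814} = \frac{1248}{\left(- \frac{15}{4} + 25 - \frac{375}{4}\right) - 814} = \frac{1248}{- \frac{145}{2} - 814} = \frac{1248}{- \frac{1773}{2}} = 1248 \left(- \frac{2}{1773}\right) = - \frac{832}{591}$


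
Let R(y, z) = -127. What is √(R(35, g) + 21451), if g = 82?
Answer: 2*√5331 ≈ 146.03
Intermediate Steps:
√(R(35, g) + 21451) = √(-127 + 21451) = √21324 = 2*√5331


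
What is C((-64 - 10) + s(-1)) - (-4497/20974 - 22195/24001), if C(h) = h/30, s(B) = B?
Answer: -342521004/251698487 ≈ -1.3608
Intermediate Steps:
C(h) = h/30 (C(h) = h*(1/30) = h/30)
C((-64 - 10) + s(-1)) - (-4497/20974 - 22195/24001) = ((-64 - 10) - 1)/30 - (-4497/20974 - 22195/24001) = (-74 - 1)/30 - (-4497*1/20974 - 22195*1/24001) = (1/30)*(-75) - (-4497/20974 - 22195/24001) = -5/2 - 1*(-573450427/503396974) = -5/2 + 573450427/503396974 = -342521004/251698487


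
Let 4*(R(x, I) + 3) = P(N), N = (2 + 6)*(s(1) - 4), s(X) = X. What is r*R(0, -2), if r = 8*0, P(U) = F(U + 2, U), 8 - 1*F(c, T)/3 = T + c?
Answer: 0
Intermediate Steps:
F(c, T) = 24 - 3*T - 3*c (F(c, T) = 24 - 3*(T + c) = 24 + (-3*T - 3*c) = 24 - 3*T - 3*c)
N = -24 (N = (2 + 6)*(1 - 4) = 8*(-3) = -24)
P(U) = 18 - 6*U (P(U) = 24 - 3*U - 3*(U + 2) = 24 - 3*U - 3*(2 + U) = 24 - 3*U + (-6 - 3*U) = 18 - 6*U)
R(x, I) = 75/2 (R(x, I) = -3 + (18 - 6*(-24))/4 = -3 + (18 + 144)/4 = -3 + (¼)*162 = -3 + 81/2 = 75/2)
r = 0
r*R(0, -2) = 0*(75/2) = 0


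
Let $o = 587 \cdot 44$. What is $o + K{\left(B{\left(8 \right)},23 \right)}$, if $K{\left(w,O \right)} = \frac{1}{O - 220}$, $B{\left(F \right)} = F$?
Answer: $\frac{5088115}{197} \approx 25828.0$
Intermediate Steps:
$K{\left(w,O \right)} = \frac{1}{-220 + O}$
$o = 25828$
$o + K{\left(B{\left(8 \right)},23 \right)} = 25828 + \frac{1}{-220 + 23} = 25828 + \frac{1}{-197} = 25828 - \frac{1}{197} = \frac{5088115}{197}$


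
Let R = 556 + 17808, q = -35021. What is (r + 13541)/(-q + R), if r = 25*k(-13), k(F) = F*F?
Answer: 5922/17795 ≈ 0.33279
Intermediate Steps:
k(F) = F**2
r = 4225 (r = 25*(-13)**2 = 25*169 = 4225)
R = 18364
(r + 13541)/(-q + R) = (4225 + 13541)/(-1*(-35021) + 18364) = 17766/(35021 + 18364) = 17766/53385 = 17766*(1/53385) = 5922/17795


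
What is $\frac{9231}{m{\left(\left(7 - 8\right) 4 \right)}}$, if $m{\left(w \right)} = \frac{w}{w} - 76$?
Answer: $- \frac{3077}{25} \approx -123.08$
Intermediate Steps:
$m{\left(w \right)} = -75$ ($m{\left(w \right)} = 1 - 76 = -75$)
$\frac{9231}{m{\left(\left(7 - 8\right) 4 \right)}} = \frac{9231}{-75} = 9231 \left(- \frac{1}{75}\right) = - \frac{3077}{25}$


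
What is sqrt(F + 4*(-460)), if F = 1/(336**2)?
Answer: I*sqrt(207728639)/336 ≈ 42.895*I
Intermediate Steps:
F = 1/112896 ≈ 8.8577e-6
sqrt(F + 4*(-460)) = sqrt(1/112896 + 4*(-460)) = sqrt(1/112896 - 1840) = sqrt(-207728639/112896) = I*sqrt(207728639)/336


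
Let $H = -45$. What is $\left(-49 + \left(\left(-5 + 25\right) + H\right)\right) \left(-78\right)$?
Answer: $5772$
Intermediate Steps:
$\left(-49 + \left(\left(-5 + 25\right) + H\right)\right) \left(-78\right) = \left(-49 + \left(\left(-5 + 25\right) - 45\right)\right) \left(-78\right) = \left(-49 + \left(20 - 45\right)\right) \left(-78\right) = \left(-49 - 25\right) \left(-78\right) = \left(-74\right) \left(-78\right) = 5772$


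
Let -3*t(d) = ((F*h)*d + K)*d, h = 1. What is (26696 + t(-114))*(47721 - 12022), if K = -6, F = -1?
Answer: 1099529200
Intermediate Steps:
t(d) = -d*(-6 - d)/3 (t(d) = -((-1*1)*d - 6)*d/3 = -(-d - 6)*d/3 = -(-6 - d)*d/3 = -d*(-6 - d)/3)
(26696 + t(-114))*(47721 - 12022) = (26696 + (⅓)*(-114)*(6 - 114))*(47721 - 12022) = (26696 + (⅓)*(-114)*(-108))*35699 = (26696 + 4104)*35699 = 30800*35699 = 1099529200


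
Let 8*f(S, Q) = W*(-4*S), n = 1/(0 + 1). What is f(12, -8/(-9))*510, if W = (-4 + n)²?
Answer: -27540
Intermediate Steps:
n = 1 (n = 1/1 = 1)
W = 9 (W = (-4 + 1)² = (-3)² = 9)
f(S, Q) = -9*S/2 (f(S, Q) = (9*(-4*S))/8 = (-36*S)/8 = -9*S/2)
f(12, -8/(-9))*510 = -9/2*12*510 = -54*510 = -27540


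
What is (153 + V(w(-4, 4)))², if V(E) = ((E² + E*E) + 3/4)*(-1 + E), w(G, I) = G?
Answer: 1849/16 ≈ 115.56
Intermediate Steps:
V(E) = (-1 + E)*(¾ + 2*E²) (V(E) = ((E² + E²) + 3*(¼))*(-1 + E) = (2*E² + ¾)*(-1 + E) = (¾ + 2*E²)*(-1 + E) = (-1 + E)*(¾ + 2*E²))
(153 + V(w(-4, 4)))² = (153 + (-¾ - 2*(-4)² + 2*(-4)³ + (¾)*(-4)))² = (153 + (-¾ - 2*16 + 2*(-64) - 3))² = (153 + (-¾ - 32 - 128 - 3))² = (153 - 655/4)² = (-43/4)² = 1849/16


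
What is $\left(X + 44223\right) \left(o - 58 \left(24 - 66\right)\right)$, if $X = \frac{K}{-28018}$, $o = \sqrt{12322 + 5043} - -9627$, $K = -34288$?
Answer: $\frac{7473476652513}{14009} + \frac{619537151 \sqrt{17365}}{14009} \approx 5.393 \cdot 10^{8}$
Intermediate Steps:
$o = 9627 + \sqrt{17365}$ ($o = \sqrt{17365} + 9627 = 9627 + \sqrt{17365} \approx 9758.8$)
$X = \frac{17144}{14009}$ ($X = - \frac{34288}{-28018} = \left(-34288\right) \left(- \frac{1}{28018}\right) = \frac{17144}{14009} \approx 1.2238$)
$\left(X + 44223\right) \left(o - 58 \left(24 - 66\right)\right) = \left(\frac{17144}{14009} + 44223\right) \left(\left(9627 + \sqrt{17365}\right) - 58 \left(24 - 66\right)\right) = \frac{619537151 \left(\left(9627 + \sqrt{17365}\right) - -2436\right)}{14009} = \frac{619537151 \left(\left(9627 + \sqrt{17365}\right) + 2436\right)}{14009} = \frac{619537151 \left(12063 + \sqrt{17365}\right)}{14009} = \frac{7473476652513}{14009} + \frac{619537151 \sqrt{17365}}{14009}$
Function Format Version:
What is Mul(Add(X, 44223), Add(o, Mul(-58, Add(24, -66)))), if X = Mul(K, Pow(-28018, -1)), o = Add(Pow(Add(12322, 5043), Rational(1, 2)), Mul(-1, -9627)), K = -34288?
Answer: Add(Rational(7473476652513, 14009), Mul(Rational(619537151, 14009), Pow(17365, Rational(1, 2)))) ≈ 5.3930e+8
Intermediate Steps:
o = Add(9627, Pow(17365, Rational(1, 2))) (o = Add(Pow(17365, Rational(1, 2)), 9627) = Add(9627, Pow(17365, Rational(1, 2))) ≈ 9758.8)
X = Rational(17144, 14009) (X = Mul(-34288, Pow(-28018, -1)) = Mul(-34288, Rational(-1, 28018)) = Rational(17144, 14009) ≈ 1.2238)
Mul(Add(X, 44223), Add(o, Mul(-58, Add(24, -66)))) = Mul(Add(Rational(17144, 14009), 44223), Add(Add(9627, Pow(17365, Rational(1, 2))), Mul(-58, Add(24, -66)))) = Mul(Rational(619537151, 14009), Add(Add(9627, Pow(17365, Rational(1, 2))), Mul(-58, -42))) = Mul(Rational(619537151, 14009), Add(Add(9627, Pow(17365, Rational(1, 2))), 2436)) = Mul(Rational(619537151, 14009), Add(12063, Pow(17365, Rational(1, 2)))) = Add(Rational(7473476652513, 14009), Mul(Rational(619537151, 14009), Pow(17365, Rational(1, 2))))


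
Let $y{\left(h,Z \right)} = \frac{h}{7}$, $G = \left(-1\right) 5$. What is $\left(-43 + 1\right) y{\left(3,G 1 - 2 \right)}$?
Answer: $-18$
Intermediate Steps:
$G = -5$
$y{\left(h,Z \right)} = \frac{h}{7}$ ($y{\left(h,Z \right)} = h \frac{1}{7} = \frac{h}{7}$)
$\left(-43 + 1\right) y{\left(3,G 1 - 2 \right)} = \left(-43 + 1\right) \frac{1}{7} \cdot 3 = \left(-42\right) \frac{3}{7} = -18$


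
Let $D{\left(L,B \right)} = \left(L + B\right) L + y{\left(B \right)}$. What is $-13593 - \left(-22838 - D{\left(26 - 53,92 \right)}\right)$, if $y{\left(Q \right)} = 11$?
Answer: $7501$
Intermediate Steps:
$D{\left(L,B \right)} = 11 + L \left(B + L\right)$ ($D{\left(L,B \right)} = \left(L + B\right) L + 11 = \left(B + L\right) L + 11 = L \left(B + L\right) + 11 = 11 + L \left(B + L\right)$)
$-13593 - \left(-22838 - D{\left(26 - 53,92 \right)}\right) = -13593 - \left(-22838 - \left(11 + \left(26 - 53\right)^{2} + 92 \left(26 - 53\right)\right)\right) = -13593 - \left(-22838 - \left(11 + \left(-27\right)^{2} + 92 \left(-27\right)\right)\right) = -13593 - \left(-22838 - \left(11 + 729 - 2484\right)\right) = -13593 - \left(-22838 - -1744\right) = -13593 - \left(-22838 + 1744\right) = -13593 - -21094 = -13593 + 21094 = 7501$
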